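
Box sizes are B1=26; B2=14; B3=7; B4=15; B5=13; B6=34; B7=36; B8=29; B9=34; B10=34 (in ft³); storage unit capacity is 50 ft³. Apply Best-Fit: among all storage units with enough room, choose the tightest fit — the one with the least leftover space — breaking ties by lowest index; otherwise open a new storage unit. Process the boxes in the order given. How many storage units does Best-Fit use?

7 storage units

Put B1 (26 ft³) in storage unit 1; 24 ft³ remain.
Put B2 (14 ft³) in storage unit 1; 10 ft³ remain.
Put B3 (7 ft³) in storage unit 1; 3 ft³ remain.
Put B4 (15 ft³) in storage unit 2; 35 ft³ remain.
Put B5 (13 ft³) in storage unit 2; 22 ft³ remain.
Put B6 (34 ft³) in storage unit 3; 16 ft³ remain.
Put B7 (36 ft³) in storage unit 4; 14 ft³ remain.
Put B8 (29 ft³) in storage unit 5; 21 ft³ remain.
Put B9 (34 ft³) in storage unit 6; 16 ft³ remain.
Put B10 (34 ft³) in storage unit 7; 16 ft³ remain.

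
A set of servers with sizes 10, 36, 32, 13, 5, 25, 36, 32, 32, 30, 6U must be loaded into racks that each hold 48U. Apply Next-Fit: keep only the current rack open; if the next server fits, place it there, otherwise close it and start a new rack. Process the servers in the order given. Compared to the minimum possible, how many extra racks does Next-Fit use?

Next-Fit: [10,36] [32,13] [5,25] [36] [32] [32] [30,6] → 7 racks.
7 servers exceed 24U (half the capacity), and no two of those can share a rack, so at least 7 racks are needed.
So 7 is already optimal.

0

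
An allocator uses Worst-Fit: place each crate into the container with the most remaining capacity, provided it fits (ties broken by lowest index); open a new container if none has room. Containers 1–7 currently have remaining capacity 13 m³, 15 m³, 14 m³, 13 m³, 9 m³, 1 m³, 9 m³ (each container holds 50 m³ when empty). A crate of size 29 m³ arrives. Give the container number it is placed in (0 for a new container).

0

No container has ≥ 29 m³ free, so a new container is opened.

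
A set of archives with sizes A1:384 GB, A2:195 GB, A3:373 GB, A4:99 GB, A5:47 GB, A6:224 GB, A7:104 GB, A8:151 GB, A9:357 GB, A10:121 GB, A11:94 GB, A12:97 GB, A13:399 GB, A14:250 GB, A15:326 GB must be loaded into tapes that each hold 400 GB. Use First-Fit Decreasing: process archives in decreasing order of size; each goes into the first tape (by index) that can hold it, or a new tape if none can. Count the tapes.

9

Sorted descending: 399, 384, 373, 357, 326, 250, 224, 195, 151, 121, 104, 99, 97, 94, 47.
Put 399 GB in tape 1; 1 GB remain.
Put 384 GB in tape 2; 16 GB remain.
Put 373 GB in tape 3; 27 GB remain.
Put 357 GB in tape 4; 43 GB remain.
Put 326 GB in tape 5; 74 GB remain.
Put 250 GB in tape 6; 150 GB remain.
Put 224 GB in tape 7; 176 GB remain.
Put 195 GB in tape 8; 205 GB remain.
Put 151 GB in tape 7; 25 GB remain.
Put 121 GB in tape 6; 29 GB remain.
Put 104 GB in tape 8; 101 GB remain.
Put 99 GB in tape 8; 2 GB remain.
Put 97 GB in tape 9; 303 GB remain.
Put 94 GB in tape 9; 209 GB remain.
Put 47 GB in tape 5; 27 GB remain.
Final tapes: [399] [384] [373] [357] [326,47] [250,121] [224,151] [195,104,99] [97,94].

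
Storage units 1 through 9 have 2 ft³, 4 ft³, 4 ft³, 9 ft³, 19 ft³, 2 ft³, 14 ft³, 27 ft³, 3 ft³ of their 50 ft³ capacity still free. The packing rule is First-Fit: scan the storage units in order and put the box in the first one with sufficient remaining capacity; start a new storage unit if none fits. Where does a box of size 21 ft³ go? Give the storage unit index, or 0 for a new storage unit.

Storage units with room: storage unit 8 (27 ft³).
The first with room is storage unit 8.

8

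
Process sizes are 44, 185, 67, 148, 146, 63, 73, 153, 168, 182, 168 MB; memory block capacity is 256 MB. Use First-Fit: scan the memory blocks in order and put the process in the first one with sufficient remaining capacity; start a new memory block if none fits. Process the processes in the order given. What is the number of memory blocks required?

Put 44 MB in memory block 1; 212 MB remain.
Put 185 MB in memory block 1; 27 MB remain.
Put 67 MB in memory block 2; 189 MB remain.
Put 148 MB in memory block 2; 41 MB remain.
Put 146 MB in memory block 3; 110 MB remain.
Put 63 MB in memory block 3; 47 MB remain.
Put 73 MB in memory block 4; 183 MB remain.
Put 153 MB in memory block 4; 30 MB remain.
Put 168 MB in memory block 5; 88 MB remain.
Put 182 MB in memory block 6; 74 MB remain.
Put 168 MB in memory block 7; 88 MB remain.
Final memory blocks: [44,185] [67,148] [146,63] [73,153] [168] [182] [168].

7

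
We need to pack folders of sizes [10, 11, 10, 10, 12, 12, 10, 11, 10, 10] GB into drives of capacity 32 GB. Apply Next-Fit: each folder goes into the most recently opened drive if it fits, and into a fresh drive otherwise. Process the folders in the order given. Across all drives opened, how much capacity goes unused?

10 GB → drive 1 (remaining 22 GB)
11 GB → drive 1 (remaining 11 GB)
10 GB → drive 1 (remaining 1 GB)
10 GB → drive 2 (remaining 22 GB)
12 GB → drive 2 (remaining 10 GB)
12 GB → drive 3 (remaining 20 GB)
10 GB → drive 3 (remaining 10 GB)
11 GB → drive 4 (remaining 21 GB)
10 GB → drive 4 (remaining 11 GB)
10 GB → drive 4 (remaining 1 GB)
4 drives × 32 GB = 128 GB; used 106 GB; unused 22 GB.

22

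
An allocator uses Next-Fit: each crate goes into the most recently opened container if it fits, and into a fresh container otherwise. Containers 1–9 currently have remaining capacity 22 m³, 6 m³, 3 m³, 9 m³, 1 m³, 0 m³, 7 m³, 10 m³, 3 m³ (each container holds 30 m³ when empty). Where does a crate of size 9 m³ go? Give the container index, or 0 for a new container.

0

Next-Fit only looks at container 9, which has 3 m³ free.
9 m³ does not fit, so a new container is opened.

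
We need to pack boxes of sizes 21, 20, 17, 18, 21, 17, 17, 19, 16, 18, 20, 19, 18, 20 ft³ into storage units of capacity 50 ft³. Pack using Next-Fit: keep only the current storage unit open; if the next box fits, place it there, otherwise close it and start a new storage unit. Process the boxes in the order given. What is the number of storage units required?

7 storage units

storage unit 1: place 21 ft³, 29 ft³ left
storage unit 1: place 20 ft³, 9 ft³ left
storage unit 2: place 17 ft³, 33 ft³ left
storage unit 2: place 18 ft³, 15 ft³ left
storage unit 3: place 21 ft³, 29 ft³ left
storage unit 3: place 17 ft³, 12 ft³ left
storage unit 4: place 17 ft³, 33 ft³ left
storage unit 4: place 19 ft³, 14 ft³ left
storage unit 5: place 16 ft³, 34 ft³ left
storage unit 5: place 18 ft³, 16 ft³ left
storage unit 6: place 20 ft³, 30 ft³ left
storage unit 6: place 19 ft³, 11 ft³ left
storage unit 7: place 18 ft³, 32 ft³ left
storage unit 7: place 20 ft³, 12 ft³ left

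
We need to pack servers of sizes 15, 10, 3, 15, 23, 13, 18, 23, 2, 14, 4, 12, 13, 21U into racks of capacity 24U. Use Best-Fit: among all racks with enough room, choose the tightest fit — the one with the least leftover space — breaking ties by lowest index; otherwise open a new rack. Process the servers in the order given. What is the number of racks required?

15U → rack 1 (remaining 9U)
10U → rack 2 (remaining 14U)
3U → rack 1 (remaining 6U)
15U → rack 3 (remaining 9U)
23U → rack 4 (remaining 1U)
13U → rack 2 (remaining 1U)
18U → rack 5 (remaining 6U)
23U → rack 6 (remaining 1U)
2U → rack 1 (remaining 4U)
14U → rack 7 (remaining 10U)
4U → rack 1 (remaining 0U)
12U → rack 8 (remaining 12U)
13U → rack 9 (remaining 11U)
21U → rack 10 (remaining 3U)
Final racks: [15,3,2,4] [10,13] [15] [23] [18] [23] [14] [12] [13] [21].

10 racks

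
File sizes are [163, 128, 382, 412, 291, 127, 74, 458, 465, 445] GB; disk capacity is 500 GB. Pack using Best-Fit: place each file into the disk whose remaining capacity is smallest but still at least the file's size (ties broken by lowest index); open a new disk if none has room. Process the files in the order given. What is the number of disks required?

7

163 GB → disk 1 (remaining 337 GB)
128 GB → disk 1 (remaining 209 GB)
382 GB → disk 2 (remaining 118 GB)
412 GB → disk 3 (remaining 88 GB)
291 GB → disk 4 (remaining 209 GB)
127 GB → disk 1 (remaining 82 GB)
74 GB → disk 1 (remaining 8 GB)
458 GB → disk 5 (remaining 42 GB)
465 GB → disk 6 (remaining 35 GB)
445 GB → disk 7 (remaining 55 GB)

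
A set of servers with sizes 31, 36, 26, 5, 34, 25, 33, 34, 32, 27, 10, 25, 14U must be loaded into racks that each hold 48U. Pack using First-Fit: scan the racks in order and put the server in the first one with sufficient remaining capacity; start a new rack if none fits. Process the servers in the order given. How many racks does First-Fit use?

10

rack 1: place 31U, 17U left
rack 2: place 36U, 12U left
rack 3: place 26U, 22U left
rack 1: place 5U, 12U left
rack 4: place 34U, 14U left
rack 5: place 25U, 23U left
rack 6: place 33U, 15U left
rack 7: place 34U, 14U left
rack 8: place 32U, 16U left
rack 9: place 27U, 21U left
rack 1: place 10U, 2U left
rack 10: place 25U, 23U left
rack 3: place 14U, 8U left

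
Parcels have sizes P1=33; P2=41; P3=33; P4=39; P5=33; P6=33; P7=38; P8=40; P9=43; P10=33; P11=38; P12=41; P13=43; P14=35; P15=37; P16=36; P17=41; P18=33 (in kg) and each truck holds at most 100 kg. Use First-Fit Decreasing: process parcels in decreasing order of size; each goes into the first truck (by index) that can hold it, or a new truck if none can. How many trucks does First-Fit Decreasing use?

8 trucks

Sorted descending: 43, 43, 41, 41, 41, 40, 39, 38, 38, 37, 36, 35, 33, 33, 33, 33, 33, 33.
truck 1: place 43 kg, 57 kg left
truck 1: place 43 kg, 14 kg left
truck 2: place 41 kg, 59 kg left
truck 2: place 41 kg, 18 kg left
truck 3: place 41 kg, 59 kg left
truck 3: place 40 kg, 19 kg left
truck 4: place 39 kg, 61 kg left
truck 4: place 38 kg, 23 kg left
truck 5: place 38 kg, 62 kg left
truck 5: place 37 kg, 25 kg left
truck 6: place 36 kg, 64 kg left
truck 6: place 35 kg, 29 kg left
truck 7: place 33 kg, 67 kg left
truck 7: place 33 kg, 34 kg left
truck 7: place 33 kg, 1 kg left
truck 8: place 33 kg, 67 kg left
truck 8: place 33 kg, 34 kg left
truck 8: place 33 kg, 1 kg left
Final trucks: [43,43] [41,41] [41,40] [39,38] [38,37] [36,35] [33,33,33] [33,33,33].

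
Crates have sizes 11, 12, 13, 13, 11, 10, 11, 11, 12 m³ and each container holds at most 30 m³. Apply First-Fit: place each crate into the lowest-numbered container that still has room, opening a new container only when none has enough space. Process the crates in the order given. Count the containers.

5

Put 11 m³ in container 1; 19 m³ remain.
Put 12 m³ in container 1; 7 m³ remain.
Put 13 m³ in container 2; 17 m³ remain.
Put 13 m³ in container 2; 4 m³ remain.
Put 11 m³ in container 3; 19 m³ remain.
Put 10 m³ in container 3; 9 m³ remain.
Put 11 m³ in container 4; 19 m³ remain.
Put 11 m³ in container 4; 8 m³ remain.
Put 12 m³ in container 5; 18 m³ remain.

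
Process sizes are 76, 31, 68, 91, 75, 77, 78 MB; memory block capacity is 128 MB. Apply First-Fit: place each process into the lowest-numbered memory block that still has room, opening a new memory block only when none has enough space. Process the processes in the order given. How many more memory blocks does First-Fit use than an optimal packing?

0

First-Fit: [76,31] [68] [91] [75] [77] [78] → 6 memory blocks.
6 processes exceed 64 MB (half the capacity), and no two of those can share a memory block, so at least 6 memory blocks are needed.
So 6 is already optimal.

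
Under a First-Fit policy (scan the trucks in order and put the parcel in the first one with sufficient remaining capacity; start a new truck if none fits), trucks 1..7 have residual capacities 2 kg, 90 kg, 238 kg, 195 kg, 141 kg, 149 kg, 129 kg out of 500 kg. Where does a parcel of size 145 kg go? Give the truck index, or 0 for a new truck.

Trucks with room: truck 3 (238 kg), truck 4 (195 kg), truck 6 (149 kg).
The first with room is truck 3.

3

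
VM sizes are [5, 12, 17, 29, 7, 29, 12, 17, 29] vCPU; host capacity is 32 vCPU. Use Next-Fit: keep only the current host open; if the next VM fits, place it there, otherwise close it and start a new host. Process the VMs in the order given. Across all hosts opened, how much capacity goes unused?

67

5 vCPU → host 1 (remaining 27 vCPU)
12 vCPU → host 1 (remaining 15 vCPU)
17 vCPU → host 2 (remaining 15 vCPU)
29 vCPU → host 3 (remaining 3 vCPU)
7 vCPU → host 4 (remaining 25 vCPU)
29 vCPU → host 5 (remaining 3 vCPU)
12 vCPU → host 6 (remaining 20 vCPU)
17 vCPU → host 6 (remaining 3 vCPU)
29 vCPU → host 7 (remaining 3 vCPU)
7 hosts × 32 vCPU = 224 vCPU; used 157 vCPU; unused 67 vCPU.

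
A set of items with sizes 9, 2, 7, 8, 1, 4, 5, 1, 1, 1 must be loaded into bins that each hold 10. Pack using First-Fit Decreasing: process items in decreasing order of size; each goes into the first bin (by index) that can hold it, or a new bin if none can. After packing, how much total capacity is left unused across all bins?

1

Sorted descending: 9, 8, 7, 5, 4, 2, 1, 1, 1, 1.
Put 9 in bin 1; 1 remain.
Put 8 in bin 2; 2 remain.
Put 7 in bin 3; 3 remain.
Put 5 in bin 4; 5 remain.
Put 4 in bin 4; 1 remain.
Put 2 in bin 2; 0 remain.
Put 1 in bin 1; 0 remain.
Put 1 in bin 3; 2 remain.
Put 1 in bin 3; 1 remain.
Put 1 in bin 3; 0 remain.
4 bins × 10 = 40; used 39; unused 1.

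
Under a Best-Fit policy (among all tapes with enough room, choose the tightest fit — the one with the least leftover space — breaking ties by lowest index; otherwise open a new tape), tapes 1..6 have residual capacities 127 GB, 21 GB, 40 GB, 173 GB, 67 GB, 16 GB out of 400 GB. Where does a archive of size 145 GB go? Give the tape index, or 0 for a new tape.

Tapes with room: tape 4 (173 GB).
Tightest fit is tape 4 with 173 GB free.

4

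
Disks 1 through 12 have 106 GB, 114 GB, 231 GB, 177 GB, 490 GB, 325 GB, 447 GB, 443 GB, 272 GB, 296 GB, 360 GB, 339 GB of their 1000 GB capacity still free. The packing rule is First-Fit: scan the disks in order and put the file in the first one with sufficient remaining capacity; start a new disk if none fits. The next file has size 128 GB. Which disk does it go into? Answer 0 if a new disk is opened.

Disks with room: disk 3 (231 GB), disk 4 (177 GB), disk 5 (490 GB), disk 6 (325 GB), disk 7 (447 GB), disk 8 (443 GB), disk 9 (272 GB), disk 10 (296 GB), disk 11 (360 GB), disk 12 (339 GB).
The first with room is disk 3.

3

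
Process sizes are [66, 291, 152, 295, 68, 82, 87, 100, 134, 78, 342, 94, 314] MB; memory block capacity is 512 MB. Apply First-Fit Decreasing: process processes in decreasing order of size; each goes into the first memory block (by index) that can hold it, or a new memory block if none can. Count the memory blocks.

5

Sorted descending: 342, 314, 295, 291, 152, 134, 100, 94, 87, 82, 78, 68, 66.
memory block 1: place 342 MB, 170 MB left
memory block 2: place 314 MB, 198 MB left
memory block 3: place 295 MB, 217 MB left
memory block 4: place 291 MB, 221 MB left
memory block 1: place 152 MB, 18 MB left
memory block 2: place 134 MB, 64 MB left
memory block 3: place 100 MB, 117 MB left
memory block 3: place 94 MB, 23 MB left
memory block 4: place 87 MB, 134 MB left
memory block 4: place 82 MB, 52 MB left
memory block 5: place 78 MB, 434 MB left
memory block 5: place 68 MB, 366 MB left
memory block 5: place 66 MB, 300 MB left
Final memory blocks: [342,152] [314,134] [295,100,94] [291,87,82] [78,68,66].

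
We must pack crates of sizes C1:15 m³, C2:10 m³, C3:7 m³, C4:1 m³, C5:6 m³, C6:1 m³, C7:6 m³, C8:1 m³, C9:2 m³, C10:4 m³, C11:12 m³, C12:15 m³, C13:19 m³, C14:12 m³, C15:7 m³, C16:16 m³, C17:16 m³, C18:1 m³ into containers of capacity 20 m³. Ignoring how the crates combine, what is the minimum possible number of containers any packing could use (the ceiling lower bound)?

Total size = 15 + 10 + 7 + 1 + 6 + 1 + 6 + 1 + 2 + 4 + 12 + 15 + 19 + 12 + 7 + 16 + 16 + 1 = 151 m³.
⌈151 / 20⌉ = 8.

8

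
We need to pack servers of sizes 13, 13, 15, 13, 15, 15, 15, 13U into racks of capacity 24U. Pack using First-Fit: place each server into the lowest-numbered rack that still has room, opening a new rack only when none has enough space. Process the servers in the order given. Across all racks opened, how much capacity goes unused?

Put 13U in rack 1; 11U remain.
Put 13U in rack 2; 11U remain.
Put 15U in rack 3; 9U remain.
Put 13U in rack 4; 11U remain.
Put 15U in rack 5; 9U remain.
Put 15U in rack 6; 9U remain.
Put 15U in rack 7; 9U remain.
Put 13U in rack 8; 11U remain.
8 racks × 24U = 192U; used 112U; unused 80U.

80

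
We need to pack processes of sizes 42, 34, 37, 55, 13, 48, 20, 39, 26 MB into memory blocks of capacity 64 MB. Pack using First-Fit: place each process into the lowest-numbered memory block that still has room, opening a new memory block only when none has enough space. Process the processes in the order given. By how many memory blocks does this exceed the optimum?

First-Fit: [42,13] [34,20] [37,26] [55] [48] [39] → 6 memory blocks.
6 processes exceed 32 MB (half the capacity), and no two of those can share a memory block, so at least 6 memory blocks are needed.
So 6 is already optimal.

0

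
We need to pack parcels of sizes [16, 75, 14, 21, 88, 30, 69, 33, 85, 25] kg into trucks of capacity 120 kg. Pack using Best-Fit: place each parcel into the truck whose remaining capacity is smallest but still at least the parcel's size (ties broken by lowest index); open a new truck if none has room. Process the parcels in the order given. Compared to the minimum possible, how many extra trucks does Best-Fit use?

Best-Fit: [16,75,14] [21,88] [30,69] [33,85] [25] → 5 trucks.
Total size 456 kg; any packing needs at least ⌈456/120⌉ = 4 trucks.
An optimal packing achieves that bound: [88,30] [85,33] [75,25,16] [69,21,14] → 4 trucks.
Excess: 5 − 4 = 1.

1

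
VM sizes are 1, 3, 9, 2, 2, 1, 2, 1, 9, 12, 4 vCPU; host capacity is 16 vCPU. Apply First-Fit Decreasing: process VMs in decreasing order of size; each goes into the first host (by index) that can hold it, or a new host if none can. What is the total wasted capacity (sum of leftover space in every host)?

2

Sorted descending: 12, 9, 9, 4, 3, 2, 2, 2, 1, 1, 1.
Put 12 vCPU in host 1; 4 vCPU remain.
Put 9 vCPU in host 2; 7 vCPU remain.
Put 9 vCPU in host 3; 7 vCPU remain.
Put 4 vCPU in host 1; 0 vCPU remain.
Put 3 vCPU in host 2; 4 vCPU remain.
Put 2 vCPU in host 2; 2 vCPU remain.
Put 2 vCPU in host 2; 0 vCPU remain.
Put 2 vCPU in host 3; 5 vCPU remain.
Put 1 vCPU in host 3; 4 vCPU remain.
Put 1 vCPU in host 3; 3 vCPU remain.
Put 1 vCPU in host 3; 2 vCPU remain.
3 hosts × 16 vCPU = 48 vCPU; used 46 vCPU; unused 2 vCPU.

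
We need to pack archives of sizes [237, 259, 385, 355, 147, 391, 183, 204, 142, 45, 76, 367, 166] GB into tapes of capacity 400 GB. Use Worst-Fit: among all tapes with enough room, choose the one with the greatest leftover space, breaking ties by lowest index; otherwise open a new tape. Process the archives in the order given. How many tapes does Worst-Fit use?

tape 1: place 237 GB, 163 GB left
tape 2: place 259 GB, 141 GB left
tape 3: place 385 GB, 15 GB left
tape 4: place 355 GB, 45 GB left
tape 1: place 147 GB, 16 GB left
tape 5: place 391 GB, 9 GB left
tape 6: place 183 GB, 217 GB left
tape 6: place 204 GB, 13 GB left
tape 7: place 142 GB, 258 GB left
tape 7: place 45 GB, 213 GB left
tape 7: place 76 GB, 137 GB left
tape 8: place 367 GB, 33 GB left
tape 9: place 166 GB, 234 GB left
Final tapes: [237,147] [259] [385] [355] [391] [183,204] [142,45,76] [367] [166].

9 tapes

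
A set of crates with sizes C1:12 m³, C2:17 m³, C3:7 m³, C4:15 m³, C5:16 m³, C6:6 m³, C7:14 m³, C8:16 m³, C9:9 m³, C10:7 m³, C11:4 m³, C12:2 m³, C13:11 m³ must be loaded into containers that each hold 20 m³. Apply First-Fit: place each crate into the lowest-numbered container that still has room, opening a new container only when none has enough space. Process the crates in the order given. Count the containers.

8

container 1: place C1 (12 m³), 8 m³ left
container 2: place C2 (17 m³), 3 m³ left
container 1: place C3 (7 m³), 1 m³ left
container 3: place C4 (15 m³), 5 m³ left
container 4: place C5 (16 m³), 4 m³ left
container 5: place C6 (6 m³), 14 m³ left
container 5: place C7 (14 m³), 0 m³ left
container 6: place C8 (16 m³), 4 m³ left
container 7: place C9 (9 m³), 11 m³ left
container 7: place C10 (7 m³), 4 m³ left
container 3: place C11 (4 m³), 1 m³ left
container 2: place C12 (2 m³), 1 m³ left
container 8: place C13 (11 m³), 9 m³ left
Final containers: [12,7] [17,2] [15,4] [16] [6,14] [16] [9,7] [11].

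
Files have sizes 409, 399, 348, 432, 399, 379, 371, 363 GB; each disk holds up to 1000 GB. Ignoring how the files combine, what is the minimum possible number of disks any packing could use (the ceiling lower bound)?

4

Total size = 409 + 399 + 348 + 432 + 399 + 379 + 371 + 363 = 3100 GB.
⌈3100 / 1000⌉ = 4.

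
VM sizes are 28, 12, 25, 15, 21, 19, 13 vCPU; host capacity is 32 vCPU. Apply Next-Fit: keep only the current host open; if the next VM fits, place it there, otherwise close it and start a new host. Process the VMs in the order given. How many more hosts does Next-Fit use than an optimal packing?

Next-Fit: [28] [12] [25] [15] [21] [19,13] → 6 hosts.
Total size 133 vCPU; any packing needs at least ⌈133/32⌉ = 5 hosts.
An optimal packing achieves that bound: [28] [25] [21] [19,13] [15,12] → 5 hosts.
Excess: 6 − 5 = 1.

1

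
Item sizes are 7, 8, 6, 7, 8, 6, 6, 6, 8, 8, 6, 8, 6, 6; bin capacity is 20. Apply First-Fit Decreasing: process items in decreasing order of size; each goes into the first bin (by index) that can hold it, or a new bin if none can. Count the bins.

6

Sorted descending: 8, 8, 8, 8, 8, 7, 7, 6, 6, 6, 6, 6, 6, 6.
8 → bin 1 (remaining 12)
8 → bin 1 (remaining 4)
8 → bin 2 (remaining 12)
8 → bin 2 (remaining 4)
8 → bin 3 (remaining 12)
7 → bin 3 (remaining 5)
7 → bin 4 (remaining 13)
6 → bin 4 (remaining 7)
6 → bin 4 (remaining 1)
6 → bin 5 (remaining 14)
6 → bin 5 (remaining 8)
6 → bin 5 (remaining 2)
6 → bin 6 (remaining 14)
6 → bin 6 (remaining 8)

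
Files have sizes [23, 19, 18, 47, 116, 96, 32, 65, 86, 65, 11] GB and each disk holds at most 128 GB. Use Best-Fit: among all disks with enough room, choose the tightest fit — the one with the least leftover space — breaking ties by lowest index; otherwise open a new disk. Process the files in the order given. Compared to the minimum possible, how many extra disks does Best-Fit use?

Best-Fit: [23,19,18,47] [116,11] [96,32] [65] [86] [65] → 6 disks.
Total size 578 GB; any packing needs at least ⌈578/128⌉ = 5 disks.
An optimal packing achieves that bound: [116,11] [96,32] [86,23,19] [65,47] [65,18] → 5 disks.
Excess: 6 − 5 = 1.

1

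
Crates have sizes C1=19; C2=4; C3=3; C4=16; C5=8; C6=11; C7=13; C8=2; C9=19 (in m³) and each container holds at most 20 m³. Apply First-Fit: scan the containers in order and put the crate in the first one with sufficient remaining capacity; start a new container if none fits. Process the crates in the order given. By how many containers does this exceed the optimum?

First-Fit: [19] [4,3,8,2] [16] [11] [13] [19] → 6 containers.
Total size 95 m³; any packing needs at least ⌈95/20⌉ = 5 containers.
An optimal packing achieves that bound: [19] [19] [16,4] [13,3,2] [11,8] → 5 containers.
Excess: 6 − 5 = 1.

1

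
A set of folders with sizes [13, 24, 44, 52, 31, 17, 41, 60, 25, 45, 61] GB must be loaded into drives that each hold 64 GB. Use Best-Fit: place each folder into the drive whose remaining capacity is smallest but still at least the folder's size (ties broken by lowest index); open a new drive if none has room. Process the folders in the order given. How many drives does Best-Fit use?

8 drives

drive 1: place 13 GB, 51 GB left
drive 1: place 24 GB, 27 GB left
drive 2: place 44 GB, 20 GB left
drive 3: place 52 GB, 12 GB left
drive 4: place 31 GB, 33 GB left
drive 2: place 17 GB, 3 GB left
drive 5: place 41 GB, 23 GB left
drive 6: place 60 GB, 4 GB left
drive 1: place 25 GB, 2 GB left
drive 7: place 45 GB, 19 GB left
drive 8: place 61 GB, 3 GB left
Final drives: [13,24,25] [44,17] [52] [31] [41] [60] [45] [61].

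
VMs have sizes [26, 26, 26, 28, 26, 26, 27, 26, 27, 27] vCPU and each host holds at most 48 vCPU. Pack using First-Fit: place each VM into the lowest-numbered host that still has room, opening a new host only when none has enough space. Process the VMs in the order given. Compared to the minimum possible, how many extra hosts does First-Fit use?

0

First-Fit: [26] [26] [26] [28] [26] [26] [27] [26] [27] [27] → 10 hosts.
10 VMs exceed 24 vCPU (half the capacity), and no two of those can share a host, so at least 10 hosts are needed.
So 10 is already optimal.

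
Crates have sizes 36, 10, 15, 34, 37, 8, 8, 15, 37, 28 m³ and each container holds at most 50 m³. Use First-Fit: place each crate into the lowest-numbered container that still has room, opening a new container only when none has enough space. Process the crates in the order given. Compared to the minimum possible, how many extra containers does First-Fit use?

1

First-Fit: [36,10] [15,34] [37,8] [8,15] [37] [28] → 6 containers.
Total size 228 m³; any packing needs at least ⌈228/50⌉ = 5 containers.
An optimal packing achieves that bound: [37,10] [37,8] [36,8] [34,15] [28,15] → 5 containers.
Excess: 6 − 5 = 1.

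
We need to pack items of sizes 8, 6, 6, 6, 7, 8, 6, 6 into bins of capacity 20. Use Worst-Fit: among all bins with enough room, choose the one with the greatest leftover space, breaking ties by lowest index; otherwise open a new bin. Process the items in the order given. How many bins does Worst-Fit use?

bin 1: place 8, 12 left
bin 1: place 6, 6 left
bin 1: place 6, 0 left
bin 2: place 6, 14 left
bin 2: place 7, 7 left
bin 3: place 8, 12 left
bin 3: place 6, 6 left
bin 2: place 6, 1 left

3 bins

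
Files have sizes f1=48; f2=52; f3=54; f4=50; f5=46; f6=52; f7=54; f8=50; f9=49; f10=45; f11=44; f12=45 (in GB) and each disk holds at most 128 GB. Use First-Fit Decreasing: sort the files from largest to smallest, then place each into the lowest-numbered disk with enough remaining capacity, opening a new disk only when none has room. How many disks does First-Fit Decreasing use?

Sorted descending: 54, 54, 52, 52, 50, 50, 49, 48, 46, 45, 45, 44.
Put 54 GB in disk 1; 74 GB remain.
Put 54 GB in disk 1; 20 GB remain.
Put 52 GB in disk 2; 76 GB remain.
Put 52 GB in disk 2; 24 GB remain.
Put 50 GB in disk 3; 78 GB remain.
Put 50 GB in disk 3; 28 GB remain.
Put 49 GB in disk 4; 79 GB remain.
Put 48 GB in disk 4; 31 GB remain.
Put 46 GB in disk 5; 82 GB remain.
Put 45 GB in disk 5; 37 GB remain.
Put 45 GB in disk 6; 83 GB remain.
Put 44 GB in disk 6; 39 GB remain.

6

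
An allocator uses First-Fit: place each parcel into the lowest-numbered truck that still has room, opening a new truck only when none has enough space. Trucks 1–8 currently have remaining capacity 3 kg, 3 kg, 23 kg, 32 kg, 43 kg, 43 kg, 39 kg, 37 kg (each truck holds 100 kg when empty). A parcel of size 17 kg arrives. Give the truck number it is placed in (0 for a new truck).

Trucks with room: truck 3 (23 kg), truck 4 (32 kg), truck 5 (43 kg), truck 6 (43 kg), truck 7 (39 kg), truck 8 (37 kg).
The first with room is truck 3.

3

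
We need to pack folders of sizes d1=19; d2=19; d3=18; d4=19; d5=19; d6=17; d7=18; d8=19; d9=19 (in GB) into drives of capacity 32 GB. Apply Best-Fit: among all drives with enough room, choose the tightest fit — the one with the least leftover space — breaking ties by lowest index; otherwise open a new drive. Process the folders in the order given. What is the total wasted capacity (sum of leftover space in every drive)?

121

drive 1: place d1 (19 GB), 13 GB left
drive 2: place d2 (19 GB), 13 GB left
drive 3: place d3 (18 GB), 14 GB left
drive 4: place d4 (19 GB), 13 GB left
drive 5: place d5 (19 GB), 13 GB left
drive 6: place d6 (17 GB), 15 GB left
drive 7: place d7 (18 GB), 14 GB left
drive 8: place d8 (19 GB), 13 GB left
drive 9: place d9 (19 GB), 13 GB left
9 drives × 32 GB = 288 GB; used 167 GB; unused 121 GB.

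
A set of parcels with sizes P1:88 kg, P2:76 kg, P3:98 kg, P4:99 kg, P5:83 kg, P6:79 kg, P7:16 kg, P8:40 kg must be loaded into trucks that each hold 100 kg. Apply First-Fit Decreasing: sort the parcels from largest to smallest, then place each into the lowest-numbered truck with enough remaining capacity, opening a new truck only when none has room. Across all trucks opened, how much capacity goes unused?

Sorted descending: 99, 98, 88, 83, 79, 76, 40, 16.
truck 1: place 99 kg, 1 kg left
truck 2: place 98 kg, 2 kg left
truck 3: place 88 kg, 12 kg left
truck 4: place 83 kg, 17 kg left
truck 5: place 79 kg, 21 kg left
truck 6: place 76 kg, 24 kg left
truck 7: place 40 kg, 60 kg left
truck 4: place 16 kg, 1 kg left
7 trucks × 100 kg = 700 kg; used 579 kg; unused 121 kg.

121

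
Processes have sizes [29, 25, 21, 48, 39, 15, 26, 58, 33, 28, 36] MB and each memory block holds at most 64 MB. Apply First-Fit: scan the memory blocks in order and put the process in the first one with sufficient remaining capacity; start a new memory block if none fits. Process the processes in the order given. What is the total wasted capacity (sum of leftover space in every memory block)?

26

Put 29 MB in memory block 1; 35 MB remain.
Put 25 MB in memory block 1; 10 MB remain.
Put 21 MB in memory block 2; 43 MB remain.
Put 48 MB in memory block 3; 16 MB remain.
Put 39 MB in memory block 2; 4 MB remain.
Put 15 MB in memory block 3; 1 MB remain.
Put 26 MB in memory block 4; 38 MB remain.
Put 58 MB in memory block 5; 6 MB remain.
Put 33 MB in memory block 4; 5 MB remain.
Put 28 MB in memory block 6; 36 MB remain.
Put 36 MB in memory block 6; 0 MB remain.
6 memory blocks × 64 MB = 384 MB; used 358 MB; unused 26 MB.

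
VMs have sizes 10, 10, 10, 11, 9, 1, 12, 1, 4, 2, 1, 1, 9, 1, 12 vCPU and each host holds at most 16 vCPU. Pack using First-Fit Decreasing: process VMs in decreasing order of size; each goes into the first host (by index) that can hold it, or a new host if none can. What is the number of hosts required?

8 hosts

Sorted descending: 12, 12, 11, 10, 10, 10, 9, 9, 4, 2, 1, 1, 1, 1, 1.
Put 12 vCPU in host 1; 4 vCPU remain.
Put 12 vCPU in host 2; 4 vCPU remain.
Put 11 vCPU in host 3; 5 vCPU remain.
Put 10 vCPU in host 4; 6 vCPU remain.
Put 10 vCPU in host 5; 6 vCPU remain.
Put 10 vCPU in host 6; 6 vCPU remain.
Put 9 vCPU in host 7; 7 vCPU remain.
Put 9 vCPU in host 8; 7 vCPU remain.
Put 4 vCPU in host 1; 0 vCPU remain.
Put 2 vCPU in host 2; 2 vCPU remain.
Put 1 vCPU in host 2; 1 vCPU remain.
Put 1 vCPU in host 2; 0 vCPU remain.
Put 1 vCPU in host 3; 4 vCPU remain.
Put 1 vCPU in host 3; 3 vCPU remain.
Put 1 vCPU in host 3; 2 vCPU remain.
Final hosts: [12,4] [12,2,1,1] [11,1,1,1] [10] [10] [10] [9] [9].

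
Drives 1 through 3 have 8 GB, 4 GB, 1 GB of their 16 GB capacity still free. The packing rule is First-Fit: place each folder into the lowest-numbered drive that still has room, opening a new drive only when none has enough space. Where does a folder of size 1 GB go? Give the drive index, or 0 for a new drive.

1

Drives with room: drive 1 (8 GB), drive 2 (4 GB), drive 3 (1 GB).
The first with room is drive 1.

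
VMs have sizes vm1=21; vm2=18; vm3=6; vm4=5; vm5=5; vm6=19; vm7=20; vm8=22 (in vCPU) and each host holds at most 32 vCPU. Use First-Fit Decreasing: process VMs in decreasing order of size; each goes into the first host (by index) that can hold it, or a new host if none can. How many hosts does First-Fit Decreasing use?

5 hosts

Sorted descending: 22, 21, 20, 19, 18, 6, 5, 5.
host 1: place 22 vCPU, 10 vCPU left
host 2: place 21 vCPU, 11 vCPU left
host 3: place 20 vCPU, 12 vCPU left
host 4: place 19 vCPU, 13 vCPU left
host 5: place 18 vCPU, 14 vCPU left
host 1: place 6 vCPU, 4 vCPU left
host 2: place 5 vCPU, 6 vCPU left
host 2: place 5 vCPU, 1 vCPU left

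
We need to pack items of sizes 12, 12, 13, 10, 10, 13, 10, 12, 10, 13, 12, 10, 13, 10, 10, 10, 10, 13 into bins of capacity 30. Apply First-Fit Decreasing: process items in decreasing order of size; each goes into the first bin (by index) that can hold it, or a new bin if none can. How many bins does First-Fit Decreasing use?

8

Sorted descending: 13, 13, 13, 13, 13, 12, 12, 12, 12, 10, 10, 10, 10, 10, 10, 10, 10, 10.
13 → bin 1 (remaining 17)
13 → bin 1 (remaining 4)
13 → bin 2 (remaining 17)
13 → bin 2 (remaining 4)
13 → bin 3 (remaining 17)
12 → bin 3 (remaining 5)
12 → bin 4 (remaining 18)
12 → bin 4 (remaining 6)
12 → bin 5 (remaining 18)
10 → bin 5 (remaining 8)
10 → bin 6 (remaining 20)
10 → bin 6 (remaining 10)
10 → bin 6 (remaining 0)
10 → bin 7 (remaining 20)
10 → bin 7 (remaining 10)
10 → bin 7 (remaining 0)
10 → bin 8 (remaining 20)
10 → bin 8 (remaining 10)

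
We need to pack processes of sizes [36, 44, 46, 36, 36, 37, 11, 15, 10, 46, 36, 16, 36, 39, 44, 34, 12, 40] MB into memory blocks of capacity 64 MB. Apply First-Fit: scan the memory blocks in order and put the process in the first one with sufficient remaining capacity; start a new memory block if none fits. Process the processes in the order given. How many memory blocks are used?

13

memory block 1: place 36 MB, 28 MB left
memory block 2: place 44 MB, 20 MB left
memory block 3: place 46 MB, 18 MB left
memory block 4: place 36 MB, 28 MB left
memory block 5: place 36 MB, 28 MB left
memory block 6: place 37 MB, 27 MB left
memory block 1: place 11 MB, 17 MB left
memory block 1: place 15 MB, 2 MB left
memory block 2: place 10 MB, 10 MB left
memory block 7: place 46 MB, 18 MB left
memory block 8: place 36 MB, 28 MB left
memory block 3: place 16 MB, 2 MB left
memory block 9: place 36 MB, 28 MB left
memory block 10: place 39 MB, 25 MB left
memory block 11: place 44 MB, 20 MB left
memory block 12: place 34 MB, 30 MB left
memory block 4: place 12 MB, 16 MB left
memory block 13: place 40 MB, 24 MB left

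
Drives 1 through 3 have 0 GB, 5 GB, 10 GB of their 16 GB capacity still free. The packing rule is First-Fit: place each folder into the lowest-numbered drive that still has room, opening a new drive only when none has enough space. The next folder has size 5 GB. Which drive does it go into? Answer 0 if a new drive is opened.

Drives with room: drive 2 (5 GB), drive 3 (10 GB).
The first with room is drive 2.

2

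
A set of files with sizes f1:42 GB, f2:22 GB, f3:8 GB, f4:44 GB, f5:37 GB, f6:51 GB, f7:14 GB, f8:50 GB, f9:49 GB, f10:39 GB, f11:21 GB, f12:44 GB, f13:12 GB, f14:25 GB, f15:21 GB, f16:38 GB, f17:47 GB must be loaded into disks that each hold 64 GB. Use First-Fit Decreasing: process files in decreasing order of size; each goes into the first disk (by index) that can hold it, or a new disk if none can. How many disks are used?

10 disks

Sorted descending: 51, 50, 49, 47, 44, 44, 42, 39, 38, 37, 25, 22, 21, 21, 14, 12, 8.
51 GB → disk 1 (remaining 13 GB)
50 GB → disk 2 (remaining 14 GB)
49 GB → disk 3 (remaining 15 GB)
47 GB → disk 4 (remaining 17 GB)
44 GB → disk 5 (remaining 20 GB)
44 GB → disk 6 (remaining 20 GB)
42 GB → disk 7 (remaining 22 GB)
39 GB → disk 8 (remaining 25 GB)
38 GB → disk 9 (remaining 26 GB)
37 GB → disk 10 (remaining 27 GB)
25 GB → disk 8 (remaining 0 GB)
22 GB → disk 7 (remaining 0 GB)
21 GB → disk 9 (remaining 5 GB)
21 GB → disk 10 (remaining 6 GB)
14 GB → disk 2 (remaining 0 GB)
12 GB → disk 1 (remaining 1 GB)
8 GB → disk 3 (remaining 7 GB)
Final disks: [51,12] [50,14] [49,8] [47] [44] [44] [42,22] [39,25] [38,21] [37,21].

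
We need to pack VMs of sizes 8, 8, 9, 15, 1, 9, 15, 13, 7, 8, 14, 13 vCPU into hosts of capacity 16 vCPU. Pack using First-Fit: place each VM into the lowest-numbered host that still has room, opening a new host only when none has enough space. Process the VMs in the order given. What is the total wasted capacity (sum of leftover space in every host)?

24

Put 8 vCPU in host 1; 8 vCPU remain.
Put 8 vCPU in host 1; 0 vCPU remain.
Put 9 vCPU in host 2; 7 vCPU remain.
Put 15 vCPU in host 3; 1 vCPU remain.
Put 1 vCPU in host 2; 6 vCPU remain.
Put 9 vCPU in host 4; 7 vCPU remain.
Put 15 vCPU in host 5; 1 vCPU remain.
Put 13 vCPU in host 6; 3 vCPU remain.
Put 7 vCPU in host 4; 0 vCPU remain.
Put 8 vCPU in host 7; 8 vCPU remain.
Put 14 vCPU in host 8; 2 vCPU remain.
Put 13 vCPU in host 9; 3 vCPU remain.
9 hosts × 16 vCPU = 144 vCPU; used 120 vCPU; unused 24 vCPU.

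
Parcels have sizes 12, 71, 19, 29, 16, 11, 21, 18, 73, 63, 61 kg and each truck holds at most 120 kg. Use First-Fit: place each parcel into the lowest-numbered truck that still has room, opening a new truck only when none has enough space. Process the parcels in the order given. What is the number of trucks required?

5 trucks

Put 12 kg in truck 1; 108 kg remain.
Put 71 kg in truck 1; 37 kg remain.
Put 19 kg in truck 1; 18 kg remain.
Put 29 kg in truck 2; 91 kg remain.
Put 16 kg in truck 1; 2 kg remain.
Put 11 kg in truck 2; 80 kg remain.
Put 21 kg in truck 2; 59 kg remain.
Put 18 kg in truck 2; 41 kg remain.
Put 73 kg in truck 3; 47 kg remain.
Put 63 kg in truck 4; 57 kg remain.
Put 61 kg in truck 5; 59 kg remain.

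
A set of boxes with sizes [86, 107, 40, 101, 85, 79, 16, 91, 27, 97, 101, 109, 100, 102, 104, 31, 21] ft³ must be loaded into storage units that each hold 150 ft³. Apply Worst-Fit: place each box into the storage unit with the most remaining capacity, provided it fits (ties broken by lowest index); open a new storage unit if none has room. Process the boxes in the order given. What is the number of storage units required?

12 storage units

storage unit 1: place 86 ft³, 64 ft³ left
storage unit 2: place 107 ft³, 43 ft³ left
storage unit 1: place 40 ft³, 24 ft³ left
storage unit 3: place 101 ft³, 49 ft³ left
storage unit 4: place 85 ft³, 65 ft³ left
storage unit 5: place 79 ft³, 71 ft³ left
storage unit 5: place 16 ft³, 55 ft³ left
storage unit 6: place 91 ft³, 59 ft³ left
storage unit 4: place 27 ft³, 38 ft³ left
storage unit 7: place 97 ft³, 53 ft³ left
storage unit 8: place 101 ft³, 49 ft³ left
storage unit 9: place 109 ft³, 41 ft³ left
storage unit 10: place 100 ft³, 50 ft³ left
storage unit 11: place 102 ft³, 48 ft³ left
storage unit 12: place 104 ft³, 46 ft³ left
storage unit 6: place 31 ft³, 28 ft³ left
storage unit 5: place 21 ft³, 34 ft³ left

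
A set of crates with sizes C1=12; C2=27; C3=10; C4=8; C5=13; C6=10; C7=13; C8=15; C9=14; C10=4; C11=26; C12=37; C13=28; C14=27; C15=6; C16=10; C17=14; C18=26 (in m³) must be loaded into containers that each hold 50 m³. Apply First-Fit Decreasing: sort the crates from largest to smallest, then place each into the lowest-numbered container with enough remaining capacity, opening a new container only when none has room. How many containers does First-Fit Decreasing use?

7

Sorted descending: 37, 28, 27, 27, 26, 26, 15, 14, 14, 13, 13, 12, 10, 10, 10, 8, 6, 4.
Put 37 m³ in container 1; 13 m³ remain.
Put 28 m³ in container 2; 22 m³ remain.
Put 27 m³ in container 3; 23 m³ remain.
Put 27 m³ in container 4; 23 m³ remain.
Put 26 m³ in container 5; 24 m³ remain.
Put 26 m³ in container 6; 24 m³ remain.
Put 15 m³ in container 2; 7 m³ remain.
Put 14 m³ in container 3; 9 m³ remain.
Put 14 m³ in container 4; 9 m³ remain.
Put 13 m³ in container 1; 0 m³ remain.
Put 13 m³ in container 5; 11 m³ remain.
Put 12 m³ in container 6; 12 m³ remain.
Put 10 m³ in container 5; 1 m³ remain.
Put 10 m³ in container 6; 2 m³ remain.
Put 10 m³ in container 7; 40 m³ remain.
Put 8 m³ in container 3; 1 m³ remain.
Put 6 m³ in container 2; 1 m³ remain.
Put 4 m³ in container 4; 5 m³ remain.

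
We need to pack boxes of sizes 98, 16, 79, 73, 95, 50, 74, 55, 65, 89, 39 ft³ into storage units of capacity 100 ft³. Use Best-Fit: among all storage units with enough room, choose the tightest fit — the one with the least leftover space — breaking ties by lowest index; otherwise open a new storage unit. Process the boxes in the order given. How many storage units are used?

9

98 ft³ → storage unit 1 (remaining 2 ft³)
16 ft³ → storage unit 2 (remaining 84 ft³)
79 ft³ → storage unit 2 (remaining 5 ft³)
73 ft³ → storage unit 3 (remaining 27 ft³)
95 ft³ → storage unit 4 (remaining 5 ft³)
50 ft³ → storage unit 5 (remaining 50 ft³)
74 ft³ → storage unit 6 (remaining 26 ft³)
55 ft³ → storage unit 7 (remaining 45 ft³)
65 ft³ → storage unit 8 (remaining 35 ft³)
89 ft³ → storage unit 9 (remaining 11 ft³)
39 ft³ → storage unit 7 (remaining 6 ft³)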